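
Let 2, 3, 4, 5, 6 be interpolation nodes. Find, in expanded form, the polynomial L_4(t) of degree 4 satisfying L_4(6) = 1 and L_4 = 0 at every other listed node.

L_4(t) = (1/24)t^4 - (7/12)t^3 + (71/24)t^2 - (77/12)t + 5

L_4(t) = (t - 2)(t - 3)(t - 4)(t - 5) / [(4)·(3)·(2)·(1)]
       = (t^4 - 14t^3 + 71t^2 - 154t + 120) / (24)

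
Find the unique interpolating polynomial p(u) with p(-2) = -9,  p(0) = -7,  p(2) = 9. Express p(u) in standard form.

p(u) = (7/4)u^2 + (9/2)u - 7

L_0(u) = u(u - 2) / [8] = (1/8)u^2 - (1/4)u
L_1(u) = (u + 2)(u - 2) / [-4] = -(1/4)u^2 + 1
L_2(u) = (u + 2)u / [8] = (1/8)u^2 + (1/4)u
p(u) = (-9)·L_0 + (-7)·L_1 + 9·L_2
  (-9)·L_0(u) = -(9/8)u^2 + (9/4)u
  (-7)·L_1(u) = (7/4)u^2 - 7
  9·L_2(u) = (9/8)u^2 + (9/4)u
Adding term by term: (7/4)u^2 + (9/2)u - 7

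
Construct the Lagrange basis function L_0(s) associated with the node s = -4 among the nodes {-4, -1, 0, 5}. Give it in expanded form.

L_0(s) = (s + 1)s(s - 5) / [(-3)·(-4)·(-9)]
       = (s^3 - 4s^2 - 5s) / (-108)

L_0(s) = -(1/108)s^3 + (1/27)s^2 + (5/108)s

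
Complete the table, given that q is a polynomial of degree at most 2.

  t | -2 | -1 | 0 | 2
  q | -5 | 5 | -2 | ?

The 3 known values determine q uniquely (degree ≤ 2).
L_0(2) = (3)·(2)/[(-1)·(-2)] = 3
L_1(2) = (4)·(2)/[(1)·(-1)] = -8
L_2(2) = (4)·(3)/[(2)·(1)] = 6
Sum: (-5)·(3) + 5·(-8) + (-2)·(6) = -67

-67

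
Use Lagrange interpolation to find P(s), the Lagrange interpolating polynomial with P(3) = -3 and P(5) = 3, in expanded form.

L_0(s) = (s - 5) / [-2] = -(1/2)s + 5/2
L_1(s) = (s - 3) / [2] = (1/2)s - 3/2
P(s) = (-3)·L_0 + 3·L_1
  (-3)·L_0(s) = (3/2)s - 15/2
  3·L_1(s) = (3/2)s - 9/2
Adding term by term: 3s - 12

P(s) = 3s - 12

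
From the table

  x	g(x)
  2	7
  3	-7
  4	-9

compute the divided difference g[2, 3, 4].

g[2,3] = (-7 - 7) / (3 - 2) = -14
g[3,4] = (-9 - (-7)) / (4 - 3) = -2
g[2,3,4] = (-2 - (-14)) / (4 - 2) = 6

6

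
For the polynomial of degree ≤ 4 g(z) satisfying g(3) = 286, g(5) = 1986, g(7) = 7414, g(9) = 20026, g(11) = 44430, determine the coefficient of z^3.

0

Build the Lagrange basis polynomials:
L_0(z) = (z - 5)(z - 7)(z - 9)(z - 11) / [384] = (1/384)z^4 - (1/12)z^3 + (187/192)z^2 - (59/12)z + 1155/128
L_1(z) = (z - 3)(z - 7)(z - 9)(z - 11) / [-96] = -(1/96)z^4 + (5/16)z^3 - (10/3)z^2 + (235/16)z - 693/32
L_2(z) = (z - 3)(z - 5)(z - 9)(z - 11) / [64] = (1/64)z^4 - (7/16)z^3 + (137/32)z^2 - (273/16)z + 1485/64
L_3(z) = (z - 3)(z - 5)(z - 7)(z - 11) / [-96] = -(1/96)z^4 + (13/48)z^3 - (59/24)z^2 + (443/48)z - 385/32
L_4(z) = (z - 3)(z - 5)(z - 7)(z - 9) / [384] = (1/384)z^4 - (1/16)z^3 + (103/192)z^2 - (31/16)z + 315/128
g(z) = 286·L_0 + 1986·L_1 + 7414·L_2 + 20026·L_3 + 44430·L_4
Only the coefficient of z^3 is needed; take it from each L_i and combine:
286·(-1/12) + 1986·(5/16) + 7414·(-7/16) + 20026·(13/48) + 44430·(-1/16) = 0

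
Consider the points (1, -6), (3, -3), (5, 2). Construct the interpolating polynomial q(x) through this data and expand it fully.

Build the Lagrange basis polynomials:
L_0(x) = (x - 3)(x - 5) / [8] = (1/8)x^2 - x + 15/8
L_1(x) = (x - 1)(x - 5) / [-4] = -(1/4)x^2 + (3/2)x - 5/4
L_2(x) = (x - 1)(x - 3) / [8] = (1/8)x^2 - (1/2)x + 3/8
q(x) = (-6)·L_0 + (-3)·L_1 + 2·L_2
  (-6)·L_0(x) = -(3/4)x^2 + 6x - 45/4
  (-3)·L_1(x) = (3/4)x^2 - (9/2)x + 15/4
  2·L_2(x) = (1/4)x^2 - x + 3/4
Adding term by term: (1/4)x^2 + (1/2)x - 27/4

q(x) = (1/4)x^2 + (1/2)x - 27/4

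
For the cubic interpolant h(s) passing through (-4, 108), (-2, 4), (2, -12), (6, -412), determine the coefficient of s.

L_0(s) = (s + 2)(s - 2)(s - 6) / [-120] = -(1/120)s^3 + (1/20)s^2 + (1/30)s - 1/5
L_1(s) = (s + 4)(s - 2)(s - 6) / [64] = (1/64)s^3 - (1/16)s^2 - (5/16)s + 3/4
L_2(s) = (s + 4)(s + 2)(s - 6) / [-96] = -(1/96)s^3 + (7/24)s + 1/2
L_3(s) = (s + 4)(s + 2)(s - 2) / [320] = (1/320)s^3 + (1/80)s^2 - (1/80)s - 1/20
h(s) = 108·L_0 + 4·L_1 + (-12)·L_2 + (-412)·L_3
Only the coefficient of s is needed; take it from each L_i and combine:
108·(1/30) + 4·(-5/16) + (-12)·(7/24) + (-412)·(-1/80) = 4

4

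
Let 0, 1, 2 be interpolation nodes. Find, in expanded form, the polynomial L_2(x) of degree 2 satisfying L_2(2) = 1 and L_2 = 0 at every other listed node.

L_2(x) = x(x - 1) / [(2)·(1)]
       = (x^2 - x) / (2)

L_2(x) = (1/2)x^2 - (1/2)x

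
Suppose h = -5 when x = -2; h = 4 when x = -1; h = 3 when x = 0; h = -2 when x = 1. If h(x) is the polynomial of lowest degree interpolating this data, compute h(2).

Using Newton's divided-difference form:
h[-2,-1] = (4 - (-5)) / (-1 - (-2)) = 9
h[-1,0] = (3 - 4) / (0 - (-1)) = -1
h[0,1] = (-2 - 3) / (1 - 0) = -5
h[-2,-1,0] = (-1 - 9) / (0 - (-2)) = -5
h[-1,0,1] = (-5 - (-1)) / (1 - (-1)) = -2
h[-2,-1,0,1] = (-2 - (-5)) / (1 - (-2)) = 1
h(2) = -5 + 9·(4) + (-5)·(4)·(3) + 1·(4)·(3)·(2) = -5

-5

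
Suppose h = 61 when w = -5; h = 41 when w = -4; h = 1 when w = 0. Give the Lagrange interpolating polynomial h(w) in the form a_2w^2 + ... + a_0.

L_0(w) = (w + 4)w / [5] = (1/5)w^2 + (4/5)w
L_1(w) = (w + 5)w / [-4] = -(1/4)w^2 - (5/4)w
L_2(w) = (w + 5)(w + 4) / [20] = (1/20)w^2 + (9/20)w + 1
h(w) = 61·L_0 + 41·L_1 + 1·L_2
  61·L_0(w) = (61/5)w^2 + (244/5)w
  41·L_1(w) = -(41/4)w^2 - (205/4)w
  1·L_2(w) = (1/20)w^2 + (9/20)w + 1
Adding term by term: 2w^2 - 2w + 1

h(w) = 2w^2 - 2w + 1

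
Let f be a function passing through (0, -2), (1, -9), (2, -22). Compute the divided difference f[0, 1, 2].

f[0,1] = (-9 - (-2)) / (1 - 0) = -7
f[1,2] = (-22 - (-9)) / (2 - 1) = -13
f[0,1,2] = (-13 - (-7)) / (2 - 0) = -3

-3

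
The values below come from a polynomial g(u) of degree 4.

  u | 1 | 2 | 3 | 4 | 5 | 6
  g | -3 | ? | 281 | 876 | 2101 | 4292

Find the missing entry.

52

The 5 known values determine g uniquely (degree ≤ 4).
Evaluate each Lagrange basis at u = 2:
L_0(2) = (-1)·(-2)·(-3)·(-4)/[(-2)·(-3)·(-4)·(-5)] = 1/5
L_1(2) = (1)·(-2)·(-3)·(-4)/[(2)·(-1)·(-2)·(-3)] = 2
L_2(2) = (1)·(-1)·(-3)·(-4)/[(3)·(1)·(-1)·(-2)] = -2
L_3(2) = (1)·(-1)·(-2)·(-4)/[(4)·(2)·(1)·(-1)] = 1
L_4(2) = (1)·(-1)·(-2)·(-3)/[(5)·(3)·(2)·(1)] = -1/5
Sum: (-3)·(1/5) + 281·(2) + 876·(-2) + 2101·(1) + 4292·(-1/5) = 52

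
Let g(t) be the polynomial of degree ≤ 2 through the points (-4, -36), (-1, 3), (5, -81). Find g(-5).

-61

Evaluate each Lagrange basis at t = -5:
L_0(-5) = (-4)·(-10)/[(-3)·(-9)] = 40/27
L_1(-5) = (-1)·(-10)/[(3)·(-6)] = -5/9
L_2(-5) = (-1)·(-4)/[(9)·(6)] = 2/27
Sum: (-36)·(40/27) + 3·(-5/9) + (-81)·(2/27) = -61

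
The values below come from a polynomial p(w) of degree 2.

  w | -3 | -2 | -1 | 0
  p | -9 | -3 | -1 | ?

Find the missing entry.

The 3 known values determine p uniquely (degree ≤ 2).
L_0(0) = (2)·(1)/[(-1)·(-2)] = 1
L_1(0) = (3)·(1)/[(1)·(-1)] = -3
L_2(0) = (3)·(2)/[(2)·(1)] = 3
Sum: (-9)·(1) + (-3)·(-3) + (-1)·(3) = -3

-3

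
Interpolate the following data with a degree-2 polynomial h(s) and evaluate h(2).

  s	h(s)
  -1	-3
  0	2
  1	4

L_0(2) = (2)·(1)/[(-1)·(-2)] = 1
L_1(2) = (3)·(1)/[(1)·(-1)] = -3
L_2(2) = (3)·(2)/[(2)·(1)] = 3
Sum: (-3)·(1) + 2·(-3) + 4·(3) = 3

3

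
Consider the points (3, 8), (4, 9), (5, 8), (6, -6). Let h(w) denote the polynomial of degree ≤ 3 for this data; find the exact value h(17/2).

Evaluate each Lagrange basis at w = 17/2:
L_0(17/2) = (9/2)·(7/2)·(5/2)/[(-1)·(-2)·(-3)] = -105/16
L_1(17/2) = (11/2)·(7/2)·(5/2)/[(1)·(-1)·(-2)] = 385/16
L_2(17/2) = (11/2)·(9/2)·(5/2)/[(2)·(1)·(-1)] = -495/16
L_3(17/2) = (11/2)·(9/2)·(7/2)/[(3)·(2)·(1)] = 231/16
Sum: 8·(-105/16) + 9·(385/16) + 8·(-495/16) + (-6)·(231/16) = -2721/16

-2721/16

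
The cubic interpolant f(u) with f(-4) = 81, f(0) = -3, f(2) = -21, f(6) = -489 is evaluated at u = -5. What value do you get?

182

L_0(-5) = (-5)·(-7)·(-11)/[(-4)·(-6)·(-10)] = 77/48
L_1(-5) = (-1)·(-7)·(-11)/[(4)·(-2)·(-6)] = -77/48
L_2(-5) = (-1)·(-5)·(-11)/[(6)·(2)·(-4)] = 55/48
L_3(-5) = (-1)·(-5)·(-7)/[(10)·(6)·(4)] = -7/48
Sum: 81·(77/48) + (-3)·(-77/48) + (-21)·(55/48) + (-489)·(-7/48) = 182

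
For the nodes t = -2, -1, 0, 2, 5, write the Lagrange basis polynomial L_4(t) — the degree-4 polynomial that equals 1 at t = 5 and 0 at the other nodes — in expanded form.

L_4(t) = (t + 2)(t + 1)t(t - 2) / [(7)·(6)·(5)·(3)]
       = (t^4 + t^3 - 4t^2 - 4t) / (630)

L_4(t) = (1/630)t^4 + (1/630)t^3 - (2/315)t^2 - (2/315)t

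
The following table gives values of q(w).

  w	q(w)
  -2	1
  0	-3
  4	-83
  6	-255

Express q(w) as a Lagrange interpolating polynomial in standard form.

q(w) = -w^3 - w^2 - 3

Build the Lagrange basis polynomials:
L_0(w) = w(w - 4)(w - 6) / [-96] = -(1/96)w^3 + (5/48)w^2 - (1/4)w
L_1(w) = (w + 2)(w - 4)(w - 6) / [48] = (1/48)w^3 - (1/6)w^2 + (1/12)w + 1
L_2(w) = (w + 2)w(w - 6) / [-48] = -(1/48)w^3 + (1/12)w^2 + (1/4)w
L_3(w) = (w + 2)w(w - 4) / [96] = (1/96)w^3 - (1/48)w^2 - (1/12)w
q(w) = 1·L_0 + (-3)·L_1 + (-83)·L_2 + (-255)·L_3
  1·L_0(w) = -(1/96)w^3 + (5/48)w^2 - (1/4)w
  (-3)·L_1(w) = -(1/16)w^3 + (1/2)w^2 - (1/4)w - 3
  (-83)·L_2(w) = (83/48)w^3 - (83/12)w^2 - (83/4)w
  (-255)·L_3(w) = -(85/32)w^3 + (85/16)w^2 + (85/4)w
Adding term by term: -w^3 - w^2 - 3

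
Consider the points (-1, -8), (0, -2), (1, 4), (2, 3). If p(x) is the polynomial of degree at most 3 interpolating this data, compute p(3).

-12

L_0(3) = (3)·(2)·(1)/[(-1)·(-2)·(-3)] = -1
L_1(3) = (4)·(2)·(1)/[(1)·(-1)·(-2)] = 4
L_2(3) = (4)·(3)·(1)/[(2)·(1)·(-1)] = -6
L_3(3) = (4)·(3)·(2)/[(3)·(2)·(1)] = 4
Sum: (-8)·(-1) + (-2)·(4) + 4·(-6) + 3·(4) = -12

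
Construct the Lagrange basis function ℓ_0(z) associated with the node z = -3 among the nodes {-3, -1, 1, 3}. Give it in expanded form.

ℓ_0(z) = (z + 1)(z - 1)(z - 3) / [(-2)·(-4)·(-6)]
       = (z^3 - 3z^2 - z + 3) / (-48)

ℓ_0(z) = -(1/48)z^3 + (1/16)z^2 + (1/48)z - 1/16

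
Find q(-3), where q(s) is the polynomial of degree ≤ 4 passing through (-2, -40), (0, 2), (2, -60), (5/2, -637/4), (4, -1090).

Using Newton's divided-difference form:
q[-2,0] = (2 - (-40)) / (0 - (-2)) = 21
q[0,2] = (-60 - 2) / (2 - 0) = -31
q[2,5/2] = (-637/4 - (-60)) / (5/2 - 2) = -397/2
q[5/2,4] = (-1090 - (-637/4)) / (4 - 5/2) = -1241/2
q[-2,0,2] = (-31 - 21) / (2 - (-2)) = -13
q[0,2,5/2] = (-397/2 - (-31)) / (5/2 - 0) = -67
q[2,5/2,4] = (-1241/2 - (-397/2)) / (4 - 2) = -211
q[-2,0,2,5/2] = (-67 - (-13)) / (5/2 - (-2)) = -12
q[0,2,5/2,4] = (-211 - (-67)) / (4 - 0) = -36
q[-2,0,2,5/2,4] = (-36 - (-12)) / (4 - (-2)) = -4
q(-3) = -40 + 21·(-1) + (-13)·(-1)·(-3) + (-12)·(-1)·(-3)·(-5) + (-4)·(-1)·(-3)·(-5)·(-11/2) = -250

-250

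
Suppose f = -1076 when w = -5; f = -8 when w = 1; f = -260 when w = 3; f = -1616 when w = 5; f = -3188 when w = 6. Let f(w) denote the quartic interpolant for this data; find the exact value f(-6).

-2276

L_0(-6) = (-7)·(-9)·(-11)·(-12)/[(-6)·(-8)·(-10)·(-11)] = 63/40
L_1(-6) = (-1)·(-9)·(-11)·(-12)/[(6)·(-2)·(-4)·(-5)] = -99/20
L_2(-6) = (-1)·(-7)·(-11)·(-12)/[(8)·(2)·(-2)·(-3)] = 77/8
L_3(-6) = (-1)·(-7)·(-9)·(-12)/[(10)·(4)·(2)·(-1)] = -189/20
L_4(-6) = (-1)·(-7)·(-9)·(-11)/[(11)·(5)·(3)·(1)] = 21/5
Sum: (-1076)·(63/40) + (-8)·(-99/20) + (-260)·(77/8) + (-1616)·(-189/20) + (-3188)·(21/5) = -2276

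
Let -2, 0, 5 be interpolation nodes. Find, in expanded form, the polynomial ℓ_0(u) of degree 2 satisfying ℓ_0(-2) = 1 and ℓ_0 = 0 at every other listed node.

ℓ_0(u) = u(u - 5) / [(-2)·(-7)]
       = (u^2 - 5u) / (14)

ℓ_0(u) = (1/14)u^2 - (5/14)u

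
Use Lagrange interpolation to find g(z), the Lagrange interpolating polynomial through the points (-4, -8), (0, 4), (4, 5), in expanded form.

g(z) = -(11/32)z^2 + (13/8)z + 4

L_0(z) = z(z - 4) / [32] = (1/32)z^2 - (1/8)z
L_1(z) = (z + 4)(z - 4) / [-16] = -(1/16)z^2 + 1
L_2(z) = (z + 4)z / [32] = (1/32)z^2 + (1/8)z
g(z) = (-8)·L_0 + 4·L_1 + 5·L_2
  (-8)·L_0(z) = -(1/4)z^2 + z
  4·L_1(z) = -(1/4)z^2 + 4
  5·L_2(z) = (5/32)z^2 + (5/8)z
Adding term by term: -(11/32)z^2 + (13/8)z + 4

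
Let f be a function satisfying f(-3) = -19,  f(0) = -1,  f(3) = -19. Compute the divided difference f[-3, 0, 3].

f[-3,0] = (-1 - (-19)) / (0 - (-3)) = 6
f[0,3] = (-19 - (-1)) / (3 - 0) = -6
f[-3,0,3] = (-6 - 6) / (3 - (-3)) = -2

-2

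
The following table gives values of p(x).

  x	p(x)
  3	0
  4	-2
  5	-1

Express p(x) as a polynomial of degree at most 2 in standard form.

p(x) = (3/2)x^2 - (25/2)x + 24

Newton's divided differences:
p[3,4] = (-2 - 0) / (4 - 3) = -2
p[4,5] = (-1 - (-2)) / (5 - 4) = 1
p[3,4,5] = (1 - (-2)) / (5 - 3) = 3/2
p(x) = (-2)·(x - 3) + (3/2)·(x - 3)(x - 4)
Expanding: p(x) = (3/2)x^2 - (25/2)x + 24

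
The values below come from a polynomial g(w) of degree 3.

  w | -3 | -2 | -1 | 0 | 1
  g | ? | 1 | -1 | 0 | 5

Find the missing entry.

The 4 known values determine g uniquely (degree ≤ 3).
L_0(-3) = (-2)·(-3)·(-4)/[(-1)·(-2)·(-3)] = 4
L_1(-3) = (-1)·(-3)·(-4)/[(1)·(-1)·(-2)] = -6
L_2(-3) = (-1)·(-2)·(-4)/[(2)·(1)·(-1)] = 4
L_3(-3) = (-1)·(-2)·(-3)/[(3)·(2)·(1)] = -1
Sum: 1·(4) + (-1)·(-6) + 0 + 5·(-1) = 5

5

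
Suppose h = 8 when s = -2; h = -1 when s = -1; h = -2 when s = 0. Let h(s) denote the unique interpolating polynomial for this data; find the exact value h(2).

Evaluate each Lagrange basis at s = 2:
L_0(2) = (3)·(2)/[(-1)·(-2)] = 3
L_1(2) = (4)·(2)/[(1)·(-1)] = -8
L_2(2) = (4)·(3)/[(2)·(1)] = 6
Sum: 8·(3) + (-1)·(-8) + (-2)·(6) = 20

20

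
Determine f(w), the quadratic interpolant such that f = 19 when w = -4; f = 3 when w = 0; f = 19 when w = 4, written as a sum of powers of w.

f(w) = w^2 + 3

L_0(w) = w(w - 4) / [32] = (1/32)w^2 - (1/8)w
L_1(w) = (w + 4)(w - 4) / [-16] = -(1/16)w^2 + 1
L_2(w) = (w + 4)w / [32] = (1/32)w^2 + (1/8)w
f(w) = 19·L_0 + 3·L_1 + 19·L_2
  19·L_0(w) = (19/32)w^2 - (19/8)w
  3·L_1(w) = -(3/16)w^2 + 3
  19·L_2(w) = (19/32)w^2 + (19/8)w
Adding term by term: w^2 + 3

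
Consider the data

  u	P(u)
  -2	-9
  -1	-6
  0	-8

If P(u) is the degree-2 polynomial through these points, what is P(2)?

Evaluate each Lagrange basis at u = 2:
L_0(2) = (3)·(2)/[(-1)·(-2)] = 3
L_1(2) = (4)·(2)/[(1)·(-1)] = -8
L_2(2) = (4)·(3)/[(2)·(1)] = 6
Sum: (-9)·(3) + (-6)·(-8) + (-8)·(6) = -27

-27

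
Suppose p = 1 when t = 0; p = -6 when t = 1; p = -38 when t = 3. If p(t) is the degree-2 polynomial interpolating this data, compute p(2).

-19

Evaluate each Lagrange basis at t = 2:
L_0(2) = (1)·(-1)/[(-1)·(-3)] = -1/3
L_1(2) = (2)·(-1)/[(1)·(-2)] = 1
L_2(2) = (2)·(1)/[(3)·(2)] = 1/3
Sum: 1·(-1/3) + (-6)·(1) + (-38)·(1/3) = -19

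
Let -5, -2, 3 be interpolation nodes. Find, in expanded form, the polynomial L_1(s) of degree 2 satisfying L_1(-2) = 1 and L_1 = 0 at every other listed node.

L_1(s) = (s + 5)(s - 3) / [(3)·(-5)]
       = (s^2 + 2s - 15) / (-15)

L_1(s) = -(1/15)s^2 - (2/15)s + 1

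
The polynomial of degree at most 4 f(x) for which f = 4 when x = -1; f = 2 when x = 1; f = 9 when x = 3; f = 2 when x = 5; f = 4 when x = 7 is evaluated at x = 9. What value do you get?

84

Evaluate each Lagrange basis at x = 9:
L_0(9) = (8)·(6)·(4)·(2)/[(-2)·(-4)·(-6)·(-8)] = 1
L_1(9) = (10)·(6)·(4)·(2)/[(2)·(-2)·(-4)·(-6)] = -5
L_2(9) = (10)·(8)·(4)·(2)/[(4)·(2)·(-2)·(-4)] = 10
L_3(9) = (10)·(8)·(6)·(2)/[(6)·(4)·(2)·(-2)] = -10
L_4(9) = (10)·(8)·(6)·(4)/[(8)·(6)·(4)·(2)] = 5
Sum: 4·(1) + 2·(-5) + 9·(10) + 2·(-10) + 4·(5) = 84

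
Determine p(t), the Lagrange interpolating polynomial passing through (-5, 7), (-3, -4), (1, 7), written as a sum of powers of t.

p(t) = (11/8)t^2 + (11/2)t + 1/8

L_0(t) = (t + 3)(t - 1) / [12] = (1/12)t^2 + (1/6)t - 1/4
L_1(t) = (t + 5)(t - 1) / [-8] = -(1/8)t^2 - (1/2)t + 5/8
L_2(t) = (t + 5)(t + 3) / [24] = (1/24)t^2 + (1/3)t + 5/8
p(t) = 7·L_0 + (-4)·L_1 + 7·L_2
  7·L_0(t) = (7/12)t^2 + (7/6)t - 7/4
  (-4)·L_1(t) = (1/2)t^2 + 2t - 5/2
  7·L_2(t) = (7/24)t^2 + (7/3)t + 35/8
Adding term by term: (11/8)t^2 + (11/2)t + 1/8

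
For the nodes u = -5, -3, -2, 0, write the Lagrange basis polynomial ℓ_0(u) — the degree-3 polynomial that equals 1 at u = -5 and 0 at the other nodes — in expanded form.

ℓ_0(u) = -(1/30)u^3 - (1/6)u^2 - (1/5)u

ℓ_0(u) = (u + 3)(u + 2)u / [(-2)·(-3)·(-5)]
       = (u^3 + 5u^2 + 6u) / (-30)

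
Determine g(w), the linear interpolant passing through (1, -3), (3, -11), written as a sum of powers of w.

L_0(w) = (w - 3) / [-2] = -(1/2)w + 3/2
L_1(w) = (w - 1) / [2] = (1/2)w - 1/2
g(w) = (-3)·L_0 + (-11)·L_1
  (-3)·L_0(w) = (3/2)w - 9/2
  (-11)·L_1(w) = -(11/2)w + 11/2
Adding term by term: -4w + 1

g(w) = -4w + 1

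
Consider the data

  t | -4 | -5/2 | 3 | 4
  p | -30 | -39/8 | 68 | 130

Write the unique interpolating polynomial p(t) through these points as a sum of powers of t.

Newton's divided differences:
p[-4,-5/2] = (-39/8 - (-30)) / (-5/2 - (-4)) = 67/4
p[-5/2,3] = (68 - (-39/8)) / (3 - (-5/2)) = 53/4
p[3,4] = (130 - 68) / (4 - 3) = 62
p[-4,-5/2,3] = (53/4 - 67/4) / (3 - (-4)) = -1/2
p[-5/2,3,4] = (62 - 53/4) / (4 - (-5/2)) = 15/2
p[-4,-5/2,3,4] = (15/2 - (-1/2)) / (4 - (-4)) = 1
p(t) = -30 + (67/4)·(t + 4) + (-1/2)·(t + 4)(t + 5/2) + 1·(t + 4)(t + 5/2)(t - 3)
Expanding: p(t) = t^3 + 3t^2 + 4t + 2

p(t) = t^3 + 3t^2 + 4t + 2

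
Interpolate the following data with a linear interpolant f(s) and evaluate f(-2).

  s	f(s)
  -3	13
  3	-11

9

Evaluate each Lagrange basis at s = -2:
L_0(-2) = (-5)/[(-6)] = 5/6
L_1(-2) = (1)/[(6)] = 1/6
Sum: 13·(5/6) + (-11)·(1/6) = 9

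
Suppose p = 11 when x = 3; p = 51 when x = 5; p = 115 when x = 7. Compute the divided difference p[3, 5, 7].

p[3,5] = (51 - 11) / (5 - 3) = 20
p[5,7] = (115 - 51) / (7 - 5) = 32
p[3,5,7] = (32 - 20) / (7 - 3) = 3

3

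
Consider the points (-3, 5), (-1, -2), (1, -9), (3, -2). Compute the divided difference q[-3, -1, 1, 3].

7/24

q[-3,-1] = (-2 - 5) / (-1 - (-3)) = -7/2
q[-1,1] = (-9 - (-2)) / (1 - (-1)) = -7/2
q[1,3] = (-2 - (-9)) / (3 - 1) = 7/2
q[-3,-1,1] = (-7/2 - (-7/2)) / (1 - (-3)) = 0
q[-1,1,3] = (7/2 - (-7/2)) / (3 - (-1)) = 7/4
q[-3,-1,1,3] = (7/4 - 0) / (3 - (-3)) = 7/24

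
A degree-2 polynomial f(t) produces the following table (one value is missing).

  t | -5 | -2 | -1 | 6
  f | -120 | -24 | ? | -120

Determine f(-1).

-8

The 3 known values determine f uniquely (degree ≤ 2).
Evaluate each Lagrange basis at t = -1:
L_0(-1) = (1)·(-7)/[(-3)·(-11)] = -7/33
L_1(-1) = (4)·(-7)/[(3)·(-8)] = 7/6
L_2(-1) = (4)·(1)/[(11)·(8)] = 1/22
Sum: (-120)·(-7/33) + (-24)·(7/6) + (-120)·(1/22) = -8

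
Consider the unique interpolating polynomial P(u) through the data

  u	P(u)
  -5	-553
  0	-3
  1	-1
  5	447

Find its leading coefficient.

The leading coefficient equals the top divided difference P[-5,0,1,5].
P[-5,0] = (-3 - (-553)) / (0 - (-5)) = 110
P[0,1] = (-1 - (-3)) / (1 - 0) = 2
P[1,5] = (447 - (-1)) / (5 - 1) = 112
P[-5,0,1] = (2 - 110) / (1 - (-5)) = -18
P[0,1,5] = (112 - 2) / (5 - 0) = 22
P[-5,0,1,5] = (22 - (-18)) / (5 - (-5)) = 4

4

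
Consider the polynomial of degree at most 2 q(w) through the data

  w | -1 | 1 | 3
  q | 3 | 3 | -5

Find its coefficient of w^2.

-1

The leading coefficient equals the top divided difference q[-1,1,3].
q[-1,1] = (3 - 3) / (1 - (-1)) = 0
q[1,3] = (-5 - 3) / (3 - 1) = -4
q[-1,1,3] = (-4 - 0) / (3 - (-1)) = -1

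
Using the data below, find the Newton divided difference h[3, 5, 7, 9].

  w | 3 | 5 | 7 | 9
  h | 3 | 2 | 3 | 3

-1/16

h[3,5] = (2 - 3) / (5 - 3) = -1/2
h[5,7] = (3 - 2) / (7 - 5) = 1/2
h[7,9] = (3 - 3) / (9 - 7) = 0
h[3,5,7] = (1/2 - (-1/2)) / (7 - 3) = 1/4
h[5,7,9] = (0 - 1/2) / (9 - 5) = -1/8
h[3,5,7,9] = (-1/8 - 1/4) / (9 - 3) = -1/16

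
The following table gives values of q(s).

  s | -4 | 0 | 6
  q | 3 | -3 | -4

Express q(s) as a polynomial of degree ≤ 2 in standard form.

Build the Lagrange basis polynomials:
L_0(s) = s(s - 6) / [40] = (1/40)s^2 - (3/20)s
L_1(s) = (s + 4)(s - 6) / [-24] = -(1/24)s^2 + (1/12)s + 1
L_2(s) = (s + 4)s / [60] = (1/60)s^2 + (1/15)s
q(s) = 3·L_0 + (-3)·L_1 + (-4)·L_2
  3·L_0(s) = (3/40)s^2 - (9/20)s
  (-3)·L_1(s) = (1/8)s^2 - (1/4)s - 3
  (-4)·L_2(s) = -(1/15)s^2 - (4/15)s
Adding term by term: (2/15)s^2 - (29/30)s - 3

q(s) = (2/15)s^2 - (29/30)s - 3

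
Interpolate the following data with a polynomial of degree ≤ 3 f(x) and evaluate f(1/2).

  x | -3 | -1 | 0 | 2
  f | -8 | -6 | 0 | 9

249/80

Evaluate each Lagrange basis at x = 1/2:
L_0(1/2) = (3/2)·(1/2)·(-3/2)/[(-2)·(-3)·(-5)] = 3/80
L_1(1/2) = (7/2)·(1/2)·(-3/2)/[(2)·(-1)·(-3)] = -7/16
L_2(1/2) = (7/2)·(3/2)·(-3/2)/[(3)·(1)·(-2)] = 21/16
L_3(1/2) = (7/2)·(3/2)·(1/2)/[(5)·(3)·(2)] = 7/80
Sum: (-8)·(3/80) + (-6)·(-7/16) + 0 + 9·(7/80) = 249/80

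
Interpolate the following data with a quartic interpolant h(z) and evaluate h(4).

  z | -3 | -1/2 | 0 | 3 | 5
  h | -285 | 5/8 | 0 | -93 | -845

Evaluate each Lagrange basis at z = 4:
L_0(4) = (9/2)·(4)·(1)·(-1)/[(-5/2)·(-3)·(-6)·(-8)] = -1/20
L_1(4) = (7)·(4)·(1)·(-1)/[(5/2)·(-1/2)·(-7/2)·(-11/2)] = 64/55
L_2(4) = (7)·(9/2)·(1)·(-1)/[(3)·(1/2)·(-3)·(-5)] = -7/5
L_3(4) = (7)·(9/2)·(4)·(-1)/[(6)·(7/2)·(3)·(-2)] = 1
L_4(4) = (7)·(9/2)·(4)·(1)/[(8)·(11/2)·(5)·(2)] = 63/220
Sum: (-285)·(-1/20) + 5/8·(64/55) + 0 + (-93)·(1) + (-845)·(63/220) = -320

-320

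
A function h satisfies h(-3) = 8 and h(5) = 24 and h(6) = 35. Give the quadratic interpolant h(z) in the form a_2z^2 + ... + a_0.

h(z) = z^2 - 1

L_0(z) = (z - 5)(z - 6) / [72] = (1/72)z^2 - (11/72)z + 5/12
L_1(z) = (z + 3)(z - 6) / [-8] = -(1/8)z^2 + (3/8)z + 9/4
L_2(z) = (z + 3)(z - 5) / [9] = (1/9)z^2 - (2/9)z - 5/3
h(z) = 8·L_0 + 24·L_1 + 35·L_2
  8·L_0(z) = (1/9)z^2 - (11/9)z + 10/3
  24·L_1(z) = -3z^2 + 9z + 54
  35·L_2(z) = (35/9)z^2 - (70/9)z - 175/3
Adding term by term: z^2 - 1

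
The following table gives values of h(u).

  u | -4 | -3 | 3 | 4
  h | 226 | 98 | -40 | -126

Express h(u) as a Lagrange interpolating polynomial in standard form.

L_0(u) = (u + 3)(u - 3)(u - 4) / [-56] = -(1/56)u^3 + (1/14)u^2 + (9/56)u - 9/14
L_1(u) = (u + 4)(u - 3)(u - 4) / [42] = (1/42)u^3 - (1/14)u^2 - (8/21)u + 8/7
L_2(u) = (u + 4)(u + 3)(u - 4) / [-42] = -(1/42)u^3 - (1/14)u^2 + (8/21)u + 8/7
L_3(u) = (u + 4)(u + 3)(u - 3) / [56] = (1/56)u^3 + (1/14)u^2 - (9/56)u - 9/14
h(u) = 226·L_0 + 98·L_1 + (-40)·L_2 + (-126)·L_3
  226·L_0(u) = -(113/28)u^3 + (113/7)u^2 + (1017/28)u - 1017/7
  98·L_1(u) = (7/3)u^3 - 7u^2 - (112/3)u + 112
  (-40)·L_2(u) = (20/21)u^3 + (20/7)u^2 - (320/21)u - 320/7
  (-126)·L_3(u) = -(9/4)u^3 - 9u^2 + (81/4)u + 81
Adding term by term: -3u^3 + 3u^2 + 4u + 2

h(u) = -3u^3 + 3u^2 + 4u + 2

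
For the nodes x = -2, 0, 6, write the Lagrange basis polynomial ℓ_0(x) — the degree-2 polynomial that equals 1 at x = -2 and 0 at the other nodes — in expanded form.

ℓ_0(x) = x(x - 6) / [(-2)·(-8)]
       = (x^2 - 6x) / (16)

ℓ_0(x) = (1/16)x^2 - (3/8)x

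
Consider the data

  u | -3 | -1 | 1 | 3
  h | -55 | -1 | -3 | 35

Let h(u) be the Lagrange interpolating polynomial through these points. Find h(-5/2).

L_0(-5/2) = (-3/2)·(-7/2)·(-11/2)/[(-2)·(-4)·(-6)] = 77/128
L_1(-5/2) = (1/2)·(-7/2)·(-11/2)/[(2)·(-2)·(-4)] = 77/128
L_2(-5/2) = (1/2)·(-3/2)·(-11/2)/[(4)·(2)·(-2)] = -33/128
L_3(-5/2) = (1/2)·(-3/2)·(-7/2)/[(6)·(4)·(2)] = 7/128
Sum: (-55)·(77/128) + (-1)·(77/128) + (-3)·(-33/128) + 35·(7/128) = -31

-31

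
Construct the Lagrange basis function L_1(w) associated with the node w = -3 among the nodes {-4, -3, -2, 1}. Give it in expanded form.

L_1(w) = (1/4)w^3 + (5/4)w^2 + (1/2)w - 2

L_1(w) = (w + 4)(w + 2)(w - 1) / [(1)·(-1)·(-4)]
       = (w^3 + 5w^2 + 2w - 8) / (4)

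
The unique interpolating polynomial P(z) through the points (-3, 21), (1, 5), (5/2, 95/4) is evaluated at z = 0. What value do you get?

Evaluate each Lagrange basis at z = 0:
L_0(0) = (-1)·(-5/2)/[(-4)·(-11/2)] = 5/44
L_1(0) = (3)·(-5/2)/[(4)·(-3/2)] = 5/4
L_2(0) = (3)·(-1)/[(11/2)·(3/2)] = -4/11
Sum: 21·(5/44) + 5·(5/4) + 95/4·(-4/11) = 0

0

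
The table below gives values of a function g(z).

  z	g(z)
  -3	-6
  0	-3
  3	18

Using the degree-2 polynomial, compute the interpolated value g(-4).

L_0(-4) = (-4)·(-7)/[(-3)·(-6)] = 14/9
L_1(-4) = (-1)·(-7)/[(3)·(-3)] = -7/9
L_2(-4) = (-1)·(-4)/[(6)·(3)] = 2/9
Sum: (-6)·(14/9) + (-3)·(-7/9) + 18·(2/9) = -3

-3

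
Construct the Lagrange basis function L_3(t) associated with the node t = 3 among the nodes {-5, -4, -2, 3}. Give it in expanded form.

L_3(t) = (1/280)t^3 + (11/280)t^2 + (19/140)t + 1/7

L_3(t) = (t + 5)(t + 4)(t + 2) / [(8)·(7)·(5)]
       = (t^3 + 11t^2 + 38t + 40) / (280)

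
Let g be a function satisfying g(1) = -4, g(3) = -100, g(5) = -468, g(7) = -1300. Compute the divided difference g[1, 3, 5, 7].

-4

g[1,3] = (-100 - (-4)) / (3 - 1) = -48
g[3,5] = (-468 - (-100)) / (5 - 3) = -184
g[5,7] = (-1300 - (-468)) / (7 - 5) = -416
g[1,3,5] = (-184 - (-48)) / (5 - 1) = -34
g[3,5,7] = (-416 - (-184)) / (7 - 3) = -58
g[1,3,5,7] = (-58 - (-34)) / (7 - 1) = -4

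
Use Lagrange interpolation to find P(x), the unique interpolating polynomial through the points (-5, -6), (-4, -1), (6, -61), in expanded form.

Build the Lagrange basis polynomials:
L_0(x) = (x + 4)(x - 6) / [11] = (1/11)x^2 - (2/11)x - 24/11
L_1(x) = (x + 5)(x - 6) / [-10] = -(1/10)x^2 + (1/10)x + 3
L_2(x) = (x + 5)(x + 4) / [110] = (1/110)x^2 + (9/110)x + 2/11
P(x) = (-6)·L_0 + (-1)·L_1 + (-61)·L_2
  (-6)·L_0(x) = -(6/11)x^2 + (12/11)x + 144/11
  (-1)·L_1(x) = (1/10)x^2 - (1/10)x - 3
  (-61)·L_2(x) = -(61/110)x^2 - (549/110)x - 122/11
Adding term by term: -x^2 - 4x - 1

P(x) = -x^2 - 4x - 1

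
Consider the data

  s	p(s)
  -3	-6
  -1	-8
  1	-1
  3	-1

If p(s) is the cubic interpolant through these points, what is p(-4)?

27/8

Using Newton's divided-difference form:
p[-3,-1] = (-8 - (-6)) / (-1 - (-3)) = -1
p[-1,1] = (-1 - (-8)) / (1 - (-1)) = 7/2
p[1,3] = (-1 - (-1)) / (3 - 1) = 0
p[-3,-1,1] = (7/2 - (-1)) / (1 - (-3)) = 9/8
p[-1,1,3] = (0 - 7/2) / (3 - (-1)) = -7/8
p[-3,-1,1,3] = (-7/8 - 9/8) / (3 - (-3)) = -1/3
p(-4) = -6 + (-1)·(-1) + (9/8)·(-1)·(-3) + (-1/3)·(-1)·(-3)·(-5) = 27/8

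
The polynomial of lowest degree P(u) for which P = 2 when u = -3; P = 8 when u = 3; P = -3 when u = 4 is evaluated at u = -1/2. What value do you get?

39/2

Evaluate each Lagrange basis at u = -1/2:
L_0(-1/2) = (-7/2)·(-9/2)/[(-6)·(-7)] = 3/8
L_1(-1/2) = (5/2)·(-9/2)/[(6)·(-1)] = 15/8
L_2(-1/2) = (5/2)·(-7/2)/[(7)·(1)] = -5/4
Sum: 2·(3/8) + 8·(15/8) + (-3)·(-5/4) = 39/2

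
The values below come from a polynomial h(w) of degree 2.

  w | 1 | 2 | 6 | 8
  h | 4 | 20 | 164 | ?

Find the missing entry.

284

The 3 known values determine h uniquely (degree ≤ 2).
Evaluate each Lagrange basis at w = 8:
L_0(8) = (6)·(2)/[(-1)·(-5)] = 12/5
L_1(8) = (7)·(2)/[(1)·(-4)] = -7/2
L_2(8) = (7)·(6)/[(5)·(4)] = 21/10
Sum: 4·(12/5) + 20·(-7/2) + 164·(21/10) = 284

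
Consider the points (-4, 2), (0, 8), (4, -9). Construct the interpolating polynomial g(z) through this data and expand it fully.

g(z) = -(23/32)z^2 - (11/8)z + 8

Newton's divided differences:
g[-4,0] = (8 - 2) / (0 - (-4)) = 3/2
g[0,4] = (-9 - 8) / (4 - 0) = -17/4
g[-4,0,4] = (-17/4 - 3/2) / (4 - (-4)) = -23/32
g(z) = 2 + (3/2)·(z + 4) + (-23/32)·(z + 4)z
Expanding: g(z) = -(23/32)z^2 - (11/8)z + 8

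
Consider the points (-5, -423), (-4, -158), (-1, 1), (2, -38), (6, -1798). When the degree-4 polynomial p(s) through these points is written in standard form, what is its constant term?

2

Build the Lagrange basis polynomials:
L_0(s) = (s + 4)(s + 1)(s - 2)(s - 6) / [308] = (1/308)s^4 - (3/308)s^3 - (6/77)s^2 + (1/11)s + 12/77
L_1(s) = (s + 5)(s + 1)(s - 2)(s - 6) / [-180] = -(1/180)s^4 + (1/90)s^3 + (31/180)s^2 - (8/45)s - 1/3
L_2(s) = (s + 5)(s + 4)(s - 2)(s - 6) / [252] = (1/252)s^4 + (1/252)s^3 - (10/63)s^2 - (13/63)s + 20/21
L_3(s) = (s + 5)(s + 4)(s + 1)(s - 6) / [-504] = -(1/504)s^4 - (1/126)s^3 + (31/504)s^2 + (11/36)s + 5/21
L_4(s) = (s + 5)(s + 4)(s + 1)(s - 2) / [3080] = (1/3080)s^4 + (1/385)s^3 + (9/3080)s^2 - (19/1540)s - 1/77
p(s) = (-423)·L_0 + (-158)·L_1 + 1·L_2 + (-38)·L_3 + (-1798)·L_4
Only the constant term is needed; take it from each L_i and combine:
(-423)·(12/77) + (-158)·(-1/3) + 1·(20/21) + (-38)·(5/21) + (-1798)·(-1/77) = 2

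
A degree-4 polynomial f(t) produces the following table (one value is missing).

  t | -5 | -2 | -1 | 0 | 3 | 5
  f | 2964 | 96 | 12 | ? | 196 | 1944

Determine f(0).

The 5 known values determine f uniquely (degree ≤ 4).
L_0(0) = (2)·(1)·(-3)·(-5)/[(-3)·(-4)·(-8)·(-10)] = 1/32
L_1(0) = (5)·(1)·(-3)·(-5)/[(3)·(-1)·(-5)·(-7)] = -5/7
L_2(0) = (5)·(2)·(-3)·(-5)/[(4)·(1)·(-4)·(-6)] = 25/16
L_3(0) = (5)·(2)·(1)·(-5)/[(8)·(5)·(4)·(-2)] = 5/32
L_4(0) = (5)·(2)·(1)·(-3)/[(10)·(7)·(6)·(2)] = -1/28
Sum: 2964·(1/32) + 96·(-5/7) + 12·(25/16) + 196·(5/32) + 1944·(-1/28) = 4

4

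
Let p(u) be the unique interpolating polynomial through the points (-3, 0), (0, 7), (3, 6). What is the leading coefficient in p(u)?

The leading coefficient equals the top divided difference p[-3,0,3].
p[-3,0] = (7 - 0) / (0 - (-3)) = 7/3
p[0,3] = (6 - 7) / (3 - 0) = -1/3
p[-3,0,3] = (-1/3 - 7/3) / (3 - (-3)) = -4/9

-4/9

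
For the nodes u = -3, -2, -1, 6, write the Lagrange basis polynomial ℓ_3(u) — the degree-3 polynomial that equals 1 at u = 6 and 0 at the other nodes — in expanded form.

ℓ_3(u) = (1/504)u^3 + (1/84)u^2 + (11/504)u + 1/84

ℓ_3(u) = (u + 3)(u + 2)(u + 1) / [(9)·(8)·(7)]
       = (u^3 + 6u^2 + 11u + 6) / (504)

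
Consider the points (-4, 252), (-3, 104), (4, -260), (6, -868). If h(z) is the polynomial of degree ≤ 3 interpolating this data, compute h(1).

Using Newton's divided-difference form:
h[-4,-3] = (104 - 252) / (-3 - (-4)) = -148
h[-3,4] = (-260 - 104) / (4 - (-3)) = -52
h[4,6] = (-868 - (-260)) / (6 - 4) = -304
h[-4,-3,4] = (-52 - (-148)) / (4 - (-4)) = 12
h[-3,4,6] = (-304 - (-52)) / (6 - (-3)) = -28
h[-4,-3,4,6] = (-28 - 12) / (6 - (-4)) = -4
h(1) = 252 + (-148)·(5) + 12·(5)·(4) + (-4)·(5)·(4)·(-3) = -8

-8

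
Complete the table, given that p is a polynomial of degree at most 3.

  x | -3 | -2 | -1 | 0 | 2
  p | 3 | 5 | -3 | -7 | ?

The 4 known values determine p uniquely (degree ≤ 3).
L_0(2) = (4)·(3)·(2)/[(-1)·(-2)·(-3)] = -4
L_1(2) = (5)·(3)·(2)/[(1)·(-1)·(-2)] = 15
L_2(2) = (5)·(4)·(2)/[(2)·(1)·(-1)] = -20
L_3(2) = (5)·(4)·(3)/[(3)·(2)·(1)] = 10
Sum: 3·(-4) + 5·(15) + (-3)·(-20) + (-7)·(10) = 53

53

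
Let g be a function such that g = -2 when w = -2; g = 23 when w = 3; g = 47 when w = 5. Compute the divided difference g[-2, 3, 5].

g[-2,3] = (23 - (-2)) / (3 - (-2)) = 5
g[3,5] = (47 - 23) / (5 - 3) = 12
g[-2,3,5] = (12 - 5) / (5 - (-2)) = 1

1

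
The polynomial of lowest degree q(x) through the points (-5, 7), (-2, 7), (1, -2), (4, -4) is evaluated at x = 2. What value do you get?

-343/81

L_0(2) = (4)·(1)·(-2)/[(-3)·(-6)·(-9)] = 4/81
L_1(2) = (7)·(1)·(-2)/[(3)·(-3)·(-6)] = -7/27
L_2(2) = (7)·(4)·(-2)/[(6)·(3)·(-3)] = 28/27
L_3(2) = (7)·(4)·(1)/[(9)·(6)·(3)] = 14/81
Sum: 7·(4/81) + 7·(-7/27) + (-2)·(28/27) + (-4)·(14/81) = -343/81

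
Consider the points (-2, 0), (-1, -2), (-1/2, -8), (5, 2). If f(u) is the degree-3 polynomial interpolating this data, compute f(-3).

-1366/77

L_0(-3) = (-2)·(-5/2)·(-8)/[(-1)·(-3/2)·(-7)] = 80/21
L_1(-3) = (-1)·(-5/2)·(-8)/[(1)·(-1/2)·(-6)] = -20/3
L_2(-3) = (-1)·(-2)·(-8)/[(3/2)·(1/2)·(-11/2)] = 128/33
L_3(-3) = (-1)·(-2)·(-5/2)/[(7)·(6)·(11/2)] = -5/231
Sum: 0 + (-2)·(-20/3) + (-8)·(128/33) + 2·(-5/231) = -1366/77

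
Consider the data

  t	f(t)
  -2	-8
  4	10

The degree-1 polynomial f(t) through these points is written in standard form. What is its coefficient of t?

3

The leading coefficient equals the top divided difference f[-2,4].
f[-2,4] = (10 - (-8)) / (4 - (-2)) = 3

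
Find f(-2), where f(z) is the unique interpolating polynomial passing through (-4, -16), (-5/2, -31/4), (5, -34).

-6

Using Newton's divided-difference form:
f[-4,-5/2] = (-31/4 - (-16)) / (-5/2 - (-4)) = 11/2
f[-5/2,5] = (-34 - (-31/4)) / (5 - (-5/2)) = -7/2
f[-4,-5/2,5] = (-7/2 - 11/2) / (5 - (-4)) = -1
f(-2) = -16 + (11/2)·(2) + (-1)·(2)·(1/2) = -6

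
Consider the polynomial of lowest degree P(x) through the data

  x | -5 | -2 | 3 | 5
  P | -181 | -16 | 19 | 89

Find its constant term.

L_0(x) = (x + 2)(x - 3)(x - 5) / [-240] = -(1/240)x^3 + (1/40)x^2 + (1/240)x - 1/8
L_1(x) = (x + 5)(x - 3)(x - 5) / [105] = (1/105)x^3 - (1/35)x^2 - (5/21)x + 5/7
L_2(x) = (x + 5)(x + 2)(x - 5) / [-80] = -(1/80)x^3 - (1/40)x^2 + (5/16)x + 5/8
L_3(x) = (x + 5)(x + 2)(x - 3) / [140] = (1/140)x^3 + (1/35)x^2 - (11/140)x - 3/14
P(x) = (-181)·L_0 + (-16)·L_1 + 19·L_2 + 89·L_3
Only the constant term is needed; take it from each L_i and combine:
(-181)·(-1/8) + (-16)·(5/7) + 19·(5/8) + 89·(-3/14) = 4

4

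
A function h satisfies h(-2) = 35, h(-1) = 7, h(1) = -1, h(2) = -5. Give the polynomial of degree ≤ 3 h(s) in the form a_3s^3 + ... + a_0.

h(s) = -2s^3 + 4s^2 - 2s - 1

Build the Lagrange basis polynomials:
L_0(s) = (s + 1)(s - 1)(s - 2) / [-12] = -(1/12)s^3 + (1/6)s^2 + (1/12)s - 1/6
L_1(s) = (s + 2)(s - 1)(s - 2) / [6] = (1/6)s^3 - (1/6)s^2 - (2/3)s + 2/3
L_2(s) = (s + 2)(s + 1)(s - 2) / [-6] = -(1/6)s^3 - (1/6)s^2 + (2/3)s + 2/3
L_3(s) = (s + 2)(s + 1)(s - 1) / [12] = (1/12)s^3 + (1/6)s^2 - (1/12)s - 1/6
h(s) = 35·L_0 + 7·L_1 + (-1)·L_2 + (-5)·L_3
  35·L_0(s) = -(35/12)s^3 + (35/6)s^2 + (35/12)s - 35/6
  7·L_1(s) = (7/6)s^3 - (7/6)s^2 - (14/3)s + 14/3
  (-1)·L_2(s) = (1/6)s^3 + (1/6)s^2 - (2/3)s - 2/3
  (-5)·L_3(s) = -(5/12)s^3 - (5/6)s^2 + (5/12)s + 5/6
Adding term by term: -2s^3 + 4s^2 - 2s - 1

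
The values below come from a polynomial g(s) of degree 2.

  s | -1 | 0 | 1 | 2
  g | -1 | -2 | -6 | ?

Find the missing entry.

-13

The 3 known values determine g uniquely (degree ≤ 2).
Evaluate each Lagrange basis at s = 2:
L_0(2) = (2)·(1)/[(-1)·(-2)] = 1
L_1(2) = (3)·(1)/[(1)·(-1)] = -3
L_2(2) = (3)·(2)/[(2)·(1)] = 3
Sum: (-1)·(1) + (-2)·(-3) + (-6)·(3) = -13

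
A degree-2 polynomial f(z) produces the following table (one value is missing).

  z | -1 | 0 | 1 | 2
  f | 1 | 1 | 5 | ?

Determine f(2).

The 3 known values determine f uniquely (degree ≤ 2).
Evaluate each Lagrange basis at z = 2:
L_0(2) = (2)·(1)/[(-1)·(-2)] = 1
L_1(2) = (3)·(1)/[(1)·(-1)] = -3
L_2(2) = (3)·(2)/[(2)·(1)] = 3
Sum: 1·(1) + 1·(-3) + 5·(3) = 13

13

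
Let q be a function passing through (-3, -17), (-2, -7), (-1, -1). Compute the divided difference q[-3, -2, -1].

q[-3,-2] = (-7 - (-17)) / (-2 - (-3)) = 10
q[-2,-1] = (-1 - (-7)) / (-1 - (-2)) = 6
q[-3,-2,-1] = (6 - 10) / (-1 - (-3)) = -2

-2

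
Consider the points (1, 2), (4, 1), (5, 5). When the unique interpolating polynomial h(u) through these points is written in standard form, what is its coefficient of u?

Build the Lagrange basis polynomials:
L_0(u) = (u - 4)(u - 5) / [12] = (1/12)u^2 - (3/4)u + 5/3
L_1(u) = (u - 1)(u - 5) / [-3] = -(1/3)u^2 + 2u - 5/3
L_2(u) = (u - 1)(u - 4) / [4] = (1/4)u^2 - (5/4)u + 1
h(u) = 2·L_0 + 1·L_1 + 5·L_2
Only the coefficient of u is needed; take it from each L_i and combine:
2·(-3/4) + 1·(2) + 5·(-5/4) = -23/4

-23/4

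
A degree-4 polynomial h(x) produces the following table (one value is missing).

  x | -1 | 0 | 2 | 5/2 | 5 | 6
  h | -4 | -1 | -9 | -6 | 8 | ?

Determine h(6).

-2651/75

The 5 known values determine h uniquely (degree ≤ 4).
Evaluate each Lagrange basis at x = 6:
L_0(6) = (6)·(4)·(7/2)·(1)/[(-1)·(-3)·(-7/2)·(-6)] = 4/3
L_1(6) = (7)·(4)·(7/2)·(1)/[(1)·(-2)·(-5/2)·(-5)] = -98/25
L_2(6) = (7)·(6)·(7/2)·(1)/[(3)·(2)·(-1/2)·(-3)] = 49/3
L_3(6) = (7)·(6)·(4)·(1)/[(7/2)·(5/2)·(1/2)·(-5/2)] = -384/25
L_4(6) = (7)·(6)·(4)·(7/2)/[(6)·(5)·(3)·(5/2)] = 196/75
Sum: (-4)·(4/3) + (-1)·(-98/25) + (-9)·(49/3) + (-6)·(-384/25) + 8·(196/75) = -2651/75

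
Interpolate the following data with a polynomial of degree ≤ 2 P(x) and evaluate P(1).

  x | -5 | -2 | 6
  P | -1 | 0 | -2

Using Newton's divided-difference form:
P[-5,-2] = (0 - (-1)) / (-2 - (-5)) = 1/3
P[-2,6] = (-2 - 0) / (6 - (-2)) = -1/4
P[-5,-2,6] = (-1/4 - 1/3) / (6 - (-5)) = -7/132
P(1) = -1 + (1/3)·(6) + (-7/132)·(6)·(3) = 1/22

1/22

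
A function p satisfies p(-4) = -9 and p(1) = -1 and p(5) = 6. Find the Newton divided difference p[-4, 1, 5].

p[-4,1] = (-1 - (-9)) / (1 - (-4)) = 8/5
p[1,5] = (6 - (-1)) / (5 - 1) = 7/4
p[-4,1,5] = (7/4 - 8/5) / (5 - (-4)) = 1/60

1/60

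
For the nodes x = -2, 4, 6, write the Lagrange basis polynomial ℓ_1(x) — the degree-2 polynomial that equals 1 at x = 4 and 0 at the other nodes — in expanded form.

ℓ_1(x) = (x + 2)(x - 6) / [(6)·(-2)]
       = (x^2 - 4x - 12) / (-12)

ℓ_1(x) = -(1/12)x^2 + (1/3)x + 1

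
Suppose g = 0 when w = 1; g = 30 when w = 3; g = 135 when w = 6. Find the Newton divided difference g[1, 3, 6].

4

g[1,3] = (30 - 0) / (3 - 1) = 15
g[3,6] = (135 - 30) / (6 - 3) = 35
g[1,3,6] = (35 - 15) / (6 - 1) = 4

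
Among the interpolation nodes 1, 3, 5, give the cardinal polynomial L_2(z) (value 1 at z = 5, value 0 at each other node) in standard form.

L_2(z) = (z - 1)(z - 3) / [(4)·(2)]
       = (z^2 - 4z + 3) / (8)

L_2(z) = (1/8)z^2 - (1/2)z + 3/8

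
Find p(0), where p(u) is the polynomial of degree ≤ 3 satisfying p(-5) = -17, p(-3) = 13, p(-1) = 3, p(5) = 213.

-2

Evaluate each Lagrange basis at u = 0:
L_0(0) = (3)·(1)·(-5)/[(-2)·(-4)·(-10)] = 3/16
L_1(0) = (5)·(1)·(-5)/[(2)·(-2)·(-8)] = -25/32
L_2(0) = (5)·(3)·(-5)/[(4)·(2)·(-6)] = 25/16
L_3(0) = (5)·(3)·(1)/[(10)·(8)·(6)] = 1/32
Sum: (-17)·(3/16) + 13·(-25/32) + 3·(25/16) + 213·(1/32) = -2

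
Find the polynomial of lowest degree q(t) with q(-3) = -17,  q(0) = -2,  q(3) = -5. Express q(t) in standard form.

Build the Lagrange basis polynomials:
L_0(t) = t(t - 3) / [18] = (1/18)t^2 - (1/6)t
L_1(t) = (t + 3)(t - 3) / [-9] = -(1/9)t^2 + 1
L_2(t) = (t + 3)t / [18] = (1/18)t^2 + (1/6)t
q(t) = (-17)·L_0 + (-2)·L_1 + (-5)·L_2
  (-17)·L_0(t) = -(17/18)t^2 + (17/6)t
  (-2)·L_1(t) = (2/9)t^2 - 2
  (-5)·L_2(t) = -(5/18)t^2 - (5/6)t
Adding term by term: -t^2 + 2t - 2

q(t) = -t^2 + 2t - 2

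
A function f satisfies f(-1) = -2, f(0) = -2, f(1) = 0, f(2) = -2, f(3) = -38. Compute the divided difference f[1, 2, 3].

f[1,2] = (-2 - 0) / (2 - 1) = -2
f[2,3] = (-38 - (-2)) / (3 - 2) = -36
f[1,2,3] = (-36 - (-2)) / (3 - 1) = -17

-17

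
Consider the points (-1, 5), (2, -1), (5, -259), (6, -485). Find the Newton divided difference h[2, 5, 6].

-35

h[2,5] = (-259 - (-1)) / (5 - 2) = -86
h[5,6] = (-485 - (-259)) / (6 - 5) = -226
h[2,5,6] = (-226 - (-86)) / (6 - 2) = -35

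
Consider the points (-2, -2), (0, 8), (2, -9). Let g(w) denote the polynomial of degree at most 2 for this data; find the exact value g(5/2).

Evaluate each Lagrange basis at w = 5/2:
L_0(5/2) = (5/2)·(1/2)/[(-2)·(-4)] = 5/32
L_1(5/2) = (9/2)·(1/2)/[(2)·(-2)] = -9/16
L_2(5/2) = (9/2)·(5/2)/[(4)·(2)] = 45/32
Sum: (-2)·(5/32) + 8·(-9/16) + (-9)·(45/32) = -559/32

-559/32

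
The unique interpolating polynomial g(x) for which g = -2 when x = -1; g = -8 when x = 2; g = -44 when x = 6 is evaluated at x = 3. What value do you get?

Using Newton's divided-difference form:
g[-1,2] = (-8 - (-2)) / (2 - (-1)) = -2
g[2,6] = (-44 - (-8)) / (6 - 2) = -9
g[-1,2,6] = (-9 - (-2)) / (6 - (-1)) = -1
g(3) = -2 + (-2)·(4) + (-1)·(4)·(1) = -14

-14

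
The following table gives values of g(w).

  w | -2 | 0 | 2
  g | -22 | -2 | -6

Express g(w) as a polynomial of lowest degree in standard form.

g(w) = -3w^2 + 4w - 2

L_0(w) = w(w - 2) / [8] = (1/8)w^2 - (1/4)w
L_1(w) = (w + 2)(w - 2) / [-4] = -(1/4)w^2 + 1
L_2(w) = (w + 2)w / [8] = (1/8)w^2 + (1/4)w
g(w) = (-22)·L_0 + (-2)·L_1 + (-6)·L_2
  (-22)·L_0(w) = -(11/4)w^2 + (11/2)w
  (-2)·L_1(w) = (1/2)w^2 - 2
  (-6)·L_2(w) = -(3/4)w^2 - (3/2)w
Adding term by term: -3w^2 + 4w - 2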